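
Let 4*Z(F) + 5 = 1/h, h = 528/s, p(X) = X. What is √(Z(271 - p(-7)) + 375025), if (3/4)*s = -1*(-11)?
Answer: √54003421/12 ≈ 612.39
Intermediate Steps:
s = 44/3 (s = 4*(-1*(-11))/3 = (4/3)*11 = 44/3 ≈ 14.667)
h = 36 (h = 528/(44/3) = 528*(3/44) = 36)
Z(F) = -179/144 (Z(F) = -5/4 + (¼)/36 = -5/4 + (¼)*(1/36) = -5/4 + 1/144 = -179/144)
√(Z(271 - p(-7)) + 375025) = √(-179/144 + 375025) = √(54003421/144) = √54003421/12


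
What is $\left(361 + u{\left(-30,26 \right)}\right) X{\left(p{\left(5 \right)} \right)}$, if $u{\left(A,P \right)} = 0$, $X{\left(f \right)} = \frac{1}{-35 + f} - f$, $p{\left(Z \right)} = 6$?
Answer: $- \frac{63175}{29} \approx -2178.4$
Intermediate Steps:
$\left(361 + u{\left(-30,26 \right)}\right) X{\left(p{\left(5 \right)} \right)} = \left(361 + 0\right) \frac{1 - 6^{2} + 35 \cdot 6}{-35 + 6} = 361 \frac{1 - 36 + 210}{-29} = 361 \left(- \frac{1 - 36 + 210}{29}\right) = 361 \left(\left(- \frac{1}{29}\right) 175\right) = 361 \left(- \frac{175}{29}\right) = - \frac{63175}{29}$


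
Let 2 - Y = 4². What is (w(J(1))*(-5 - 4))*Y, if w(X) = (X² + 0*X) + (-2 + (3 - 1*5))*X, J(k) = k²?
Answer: -378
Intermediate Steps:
Y = -14 (Y = 2 - 1*4² = 2 - 1*16 = 2 - 16 = -14)
w(X) = X² - 4*X (w(X) = (X² + 0) + (-2 + (3 - 5))*X = X² + (-2 - 2)*X = X² - 4*X)
(w(J(1))*(-5 - 4))*Y = ((1²*(-4 + 1²))*(-5 - 4))*(-14) = ((1*(-4 + 1))*(-9))*(-14) = ((1*(-3))*(-9))*(-14) = -3*(-9)*(-14) = 27*(-14) = -378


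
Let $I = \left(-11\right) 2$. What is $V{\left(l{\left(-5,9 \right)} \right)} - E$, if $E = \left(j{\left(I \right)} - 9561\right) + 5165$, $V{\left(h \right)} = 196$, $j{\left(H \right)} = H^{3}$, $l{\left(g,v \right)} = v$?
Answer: $15240$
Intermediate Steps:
$I = -22$
$E = -15044$ ($E = \left(\left(-22\right)^{3} - 9561\right) + 5165 = \left(-10648 - 9561\right) + 5165 = -20209 + 5165 = -15044$)
$V{\left(l{\left(-5,9 \right)} \right)} - E = 196 - -15044 = 196 + 15044 = 15240$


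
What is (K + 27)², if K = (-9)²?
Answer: 11664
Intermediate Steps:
K = 81
(K + 27)² = (81 + 27)² = 108² = 11664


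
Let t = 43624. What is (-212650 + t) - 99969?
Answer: -268995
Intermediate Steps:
(-212650 + t) - 99969 = (-212650 + 43624) - 99969 = -169026 - 99969 = -268995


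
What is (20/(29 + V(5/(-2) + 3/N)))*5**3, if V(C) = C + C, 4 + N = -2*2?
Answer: 10000/93 ≈ 107.53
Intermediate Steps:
N = -8 (N = -4 - 2*2 = -4 - 4 = -8)
V(C) = 2*C
(20/(29 + V(5/(-2) + 3/N)))*5**3 = (20/(29 + 2*(5/(-2) + 3/(-8))))*5**3 = (20/(29 + 2*(5*(-1/2) + 3*(-1/8))))*125 = (20/(29 + 2*(-5/2 - 3/8)))*125 = (20/(29 + 2*(-23/8)))*125 = (20/(29 - 23/4))*125 = (20/(93/4))*125 = (20*(4/93))*125 = (80/93)*125 = 10000/93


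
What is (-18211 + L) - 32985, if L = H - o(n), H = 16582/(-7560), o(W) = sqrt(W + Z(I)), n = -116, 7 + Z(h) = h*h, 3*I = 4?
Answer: -193529171/3780 - I*sqrt(1091)/3 ≈ -51198.0 - 11.01*I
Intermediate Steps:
I = 4/3 (I = (1/3)*4 = 4/3 ≈ 1.3333)
Z(h) = -7 + h**2 (Z(h) = -7 + h*h = -7 + h**2)
o(W) = sqrt(-47/9 + W) (o(W) = sqrt(W + (-7 + (4/3)**2)) = sqrt(W + (-7 + 16/9)) = sqrt(W - 47/9) = sqrt(-47/9 + W))
H = -8291/3780 (H = 16582*(-1/7560) = -8291/3780 ≈ -2.1934)
L = -8291/3780 - I*sqrt(1091)/3 (L = -8291/3780 - sqrt(-47 + 9*(-116))/3 = -8291/3780 - sqrt(-47 - 1044)/3 = -8291/3780 - sqrt(-1091)/3 = -8291/3780 - I*sqrt(1091)/3 ≈ -2.1934 - 11.01*I)
(-18211 + L) - 32985 = (-18211 + (-8291/3780 - I*sqrt(1091)/3)) - 32985 = (-68845871/3780 - I*sqrt(1091)/3) - 32985 = -193529171/3780 - I*sqrt(1091)/3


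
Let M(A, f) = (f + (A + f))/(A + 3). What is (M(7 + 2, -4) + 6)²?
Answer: 5329/144 ≈ 37.007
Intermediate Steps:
M(A, f) = (A + 2*f)/(3 + A)
(M(7 + 2, -4) + 6)² = (((7 + 2) + 2*(-4))/(3 + (7 + 2)) + 6)² = ((9 - 8)/(3 + 9) + 6)² = (1/12 + 6)² = (73/12)² = 5329/144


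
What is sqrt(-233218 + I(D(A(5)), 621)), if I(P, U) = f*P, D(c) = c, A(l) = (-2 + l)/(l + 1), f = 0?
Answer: I*sqrt(233218) ≈ 482.93*I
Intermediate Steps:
A(l) = (-2 + l)/(1 + l)
I(P, U) = 0 (I(P, U) = 0*P = 0)
sqrt(-233218 + I(D(A(5)), 621)) = sqrt(-233218 + 0) = sqrt(-233218) = I*sqrt(233218)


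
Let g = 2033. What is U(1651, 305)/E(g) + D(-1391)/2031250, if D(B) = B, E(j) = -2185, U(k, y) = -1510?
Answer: 47140741/68281250 ≈ 0.69039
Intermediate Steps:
U(1651, 305)/E(g) + D(-1391)/2031250 = -1510/(-2185) - 1391/2031250 = -1510*(-1/2185) - 1391*1/2031250 = 302/437 - 107/156250 = 47140741/68281250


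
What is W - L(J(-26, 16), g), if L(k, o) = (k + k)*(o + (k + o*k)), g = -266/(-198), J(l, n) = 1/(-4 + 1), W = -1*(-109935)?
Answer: 97952419/891 ≈ 1.0994e+5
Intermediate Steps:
W = 109935
J(l, n) = -⅓ (J(l, n) = 1/(-3) = -⅓)
g = 133/99 (g = -266*(-1/198) = 133/99 ≈ 1.3434)
L(k, o) = 2*k*(k + o + k*o) (L(k, o) = (2*k)*(o + (k + k*o)) = (2*k)*(k + o + k*o) = 2*k*(k + o + k*o))
W - L(J(-26, 16), g) = 109935 - 2*(-1)*(-⅓ + 133/99 - ⅓*133/99)/3 = 109935 - 2*(-1)*(-⅓ + 133/99 - 133/297)/3 = 109935 - 2*(-1)*167/(3*297) = 109935 - 1*(-334/891) = 109935 + 334/891 = 97952419/891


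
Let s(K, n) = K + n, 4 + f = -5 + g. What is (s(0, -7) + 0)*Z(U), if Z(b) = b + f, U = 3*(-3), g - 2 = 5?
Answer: 77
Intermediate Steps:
g = 7 (g = 2 + 5 = 7)
f = -2 (f = -4 + (-5 + 7) = -4 + 2 = -2)
U = -9
Z(b) = -2 + b (Z(b) = b - 2 = -2 + b)
(s(0, -7) + 0)*Z(U) = ((0 - 7) + 0)*(-2 - 9) = (-7 + 0)*(-11) = -7*(-11) = 77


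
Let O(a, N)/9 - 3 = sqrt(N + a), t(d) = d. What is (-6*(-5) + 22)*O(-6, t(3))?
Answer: 1404 + 468*I*sqrt(3) ≈ 1404.0 + 810.6*I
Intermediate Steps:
O(a, N) = 27 + 9*sqrt(N + a)
(-6*(-5) + 22)*O(-6, t(3)) = (-6*(-5) + 22)*(27 + 9*sqrt(3 - 6)) = (30 + 22)*(27 + 9*sqrt(-3)) = 52*(27 + 9*(I*sqrt(3))) = 52*(27 + 9*I*sqrt(3)) = 1404 + 468*I*sqrt(3)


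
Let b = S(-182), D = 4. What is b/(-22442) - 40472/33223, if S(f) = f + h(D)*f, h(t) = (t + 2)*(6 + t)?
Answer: -38530777/53256469 ≈ -0.72349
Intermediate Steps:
h(t) = (2 + t)*(6 + t)
S(f) = 61*f (S(f) = f + (12 + 4**2 + 8*4)*f = f + (12 + 16 + 32)*f = f + 60*f = 61*f)
b = -11102 (b = 61*(-182) = -11102)
b/(-22442) - 40472/33223 = -11102/(-22442) - 40472/33223 = -11102*(-1/22442) - 40472*1/33223 = 793/1603 - 40472/33223 = -38530777/53256469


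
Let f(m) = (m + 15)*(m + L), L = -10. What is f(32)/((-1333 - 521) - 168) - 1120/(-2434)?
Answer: -63029/1230387 ≈ -0.051227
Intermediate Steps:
f(m) = (-10 + m)*(15 + m) (f(m) = (m + 15)*(m - 10) = (15 + m)*(-10 + m) = (-10 + m)*(15 + m))
f(32)/((-1333 - 521) - 168) - 1120/(-2434) = (-150 + 32**2 + 5*32)/((-1333 - 521) - 168) - 1120/(-2434) = (-150 + 1024 + 160)/(-1854 - 168) - 1120*(-1/2434) = 1034/(-2022) + 560/1217 = 1034*(-1/2022) + 560/1217 = -517/1011 + 560/1217 = -63029/1230387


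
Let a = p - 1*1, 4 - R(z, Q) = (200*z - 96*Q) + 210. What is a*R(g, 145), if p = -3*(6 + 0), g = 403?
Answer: 1270834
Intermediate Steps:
p = -18 (p = -3*6 = -18)
R(z, Q) = -206 - 200*z + 96*Q (R(z, Q) = 4 - ((200*z - 96*Q) + 210) = 4 - ((-96*Q + 200*z) + 210) = 4 - (210 - 96*Q + 200*z) = 4 + (-210 - 200*z + 96*Q) = -206 - 200*z + 96*Q)
a = -19 (a = -18 - 1*1 = -18 - 1 = -19)
a*R(g, 145) = -19*(-206 - 200*403 + 96*145) = -19*(-206 - 80600 + 13920) = -19*(-66886) = 1270834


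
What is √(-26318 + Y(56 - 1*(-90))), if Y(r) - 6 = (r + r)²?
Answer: 2*√14738 ≈ 242.80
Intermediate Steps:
Y(r) = 6 + 4*r² (Y(r) = 6 + (r + r)² = 6 + (2*r)² = 6 + 4*r²)
√(-26318 + Y(56 - 1*(-90))) = √(-26318 + (6 + 4*(56 - 1*(-90))²)) = √(-26318 + (6 + 4*(56 + 90)²)) = √(-26318 + (6 + 4*146²)) = √(-26318 + (6 + 4*21316)) = √(-26318 + (6 + 85264)) = √(-26318 + 85270) = √58952 = 2*√14738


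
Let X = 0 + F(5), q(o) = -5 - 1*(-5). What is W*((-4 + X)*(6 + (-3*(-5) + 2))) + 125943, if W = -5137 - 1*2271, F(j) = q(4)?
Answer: 807479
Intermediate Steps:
q(o) = 0 (q(o) = -5 + 5 = 0)
F(j) = 0
W = -7408 (W = -5137 - 2271 = -7408)
X = 0 (X = 0 + 0 = 0)
W*((-4 + X)*(6 + (-3*(-5) + 2))) + 125943 = -7408*(-4 + 0)*(6 + (-3*(-5) + 2)) + 125943 = -(-29632)*(6 + (15 + 2)) + 125943 = -(-29632)*(6 + 17) + 125943 = -(-29632)*23 + 125943 = -7408*(-92) + 125943 = 681536 + 125943 = 807479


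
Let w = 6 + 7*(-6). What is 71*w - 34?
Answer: -2590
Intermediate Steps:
w = -36 (w = 6 - 42 = -36)
71*w - 34 = 71*(-36) - 34 = -2556 - 34 = -2590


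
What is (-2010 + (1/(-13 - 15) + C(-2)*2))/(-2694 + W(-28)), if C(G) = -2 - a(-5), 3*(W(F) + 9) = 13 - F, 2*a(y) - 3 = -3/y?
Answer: 847407/1129520 ≈ 0.75024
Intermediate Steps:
a(y) = 3/2 - 3/(2*y) (a(y) = 3/2 + (-3/y)/2 = 3/2 - 3/(2*y))
W(F) = -14/3 - F/3 (W(F) = -9 + (13 - F)/3 = -9 + (13/3 - F/3) = -14/3 - F/3)
C(G) = -19/5 (C(G) = -2 - 3*(-1 - 5)/(2*(-5)) = -2 - 3*(-1)*(-6)/(2*5) = -2 - 1*9/5 = -2 - 9/5 = -19/5)
(-2010 + (1/(-13 - 15) + C(-2)*2))/(-2694 + W(-28)) = (-2010 + (1/(-13 - 15) - 19/5*2))/(-2694 + (-14/3 - ⅓*(-28))) = (-2010 + (1/(-28) - 38/5))/(-2694 + (-14/3 + 28/3)) = (-2010 + (-1/28 - 38/5))/(-2694 + 14/3) = (-2010 - 1069/140)/(-8068/3) = -282469/140*(-3/8068) = 847407/1129520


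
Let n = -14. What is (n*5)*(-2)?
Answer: 140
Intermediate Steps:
(n*5)*(-2) = -14*5*(-2) = -70*(-2) = 140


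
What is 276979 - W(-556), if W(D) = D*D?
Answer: -32157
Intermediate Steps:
W(D) = D**2
276979 - W(-556) = 276979 - 1*(-556)**2 = 276979 - 1*309136 = 276979 - 309136 = -32157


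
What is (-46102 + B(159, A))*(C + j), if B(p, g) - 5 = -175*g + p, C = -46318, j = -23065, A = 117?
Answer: 4607933179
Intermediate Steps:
B(p, g) = 5 + p - 175*g (B(p, g) = 5 + (-175*g + p) = 5 + (p - 175*g) = 5 + p - 175*g)
(-46102 + B(159, A))*(C + j) = (-46102 + (5 + 159 - 175*117))*(-46318 - 23065) = (-46102 + (5 + 159 - 20475))*(-69383) = (-46102 - 20311)*(-69383) = -66413*(-69383) = 4607933179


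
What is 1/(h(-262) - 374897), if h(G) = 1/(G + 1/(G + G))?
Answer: -137289/51469234757 ≈ -2.6674e-6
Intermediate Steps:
h(G) = 1/(G + 1/(2*G))
1/(h(-262) - 374897) = 1/(2*(-262)/(1 + 2*(-262)²) - 374897) = 1/(2*(-262)/(1 + 2*68644) - 374897) = 1/(2*(-262)/(1 + 137288) - 374897) = 1/(2*(-262)/137289 - 374897) = 1/(2*(-262)*(1/137289) - 374897) = 1/(-524/137289 - 374897) = 1/(-51469234757/137289) = -137289/51469234757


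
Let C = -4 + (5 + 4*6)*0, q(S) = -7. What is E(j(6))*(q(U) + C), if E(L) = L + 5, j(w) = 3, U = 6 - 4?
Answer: -88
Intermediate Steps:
U = 2
C = -4 (C = -4 + (5 + 24)*0 = -4 + 29*0 = -4 + 0 = -4)
E(L) = 5 + L
E(j(6))*(q(U) + C) = (5 + 3)*(-7 - 4) = 8*(-11) = -88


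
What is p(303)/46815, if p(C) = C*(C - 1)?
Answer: 30502/15605 ≈ 1.9546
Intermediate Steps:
p(C) = C*(-1 + C)
p(303)/46815 = (303*(-1 + 303))/46815 = (303*302)*(1/46815) = 91506*(1/46815) = 30502/15605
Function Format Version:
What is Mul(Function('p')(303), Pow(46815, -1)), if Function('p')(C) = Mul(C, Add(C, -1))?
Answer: Rational(30502, 15605) ≈ 1.9546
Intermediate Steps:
Function('p')(C) = Mul(C, Add(-1, C))
Mul(Function('p')(303), Pow(46815, -1)) = Mul(Mul(303, Add(-1, 303)), Pow(46815, -1)) = Mul(Mul(303, 302), Rational(1, 46815)) = Mul(91506, Rational(1, 46815)) = Rational(30502, 15605)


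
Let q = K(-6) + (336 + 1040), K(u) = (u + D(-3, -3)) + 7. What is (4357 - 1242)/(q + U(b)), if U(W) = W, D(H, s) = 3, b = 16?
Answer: 3115/1396 ≈ 2.2314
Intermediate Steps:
K(u) = 10 + u (K(u) = (u + 3) + 7 = (3 + u) + 7 = 10 + u)
q = 1380 (q = (10 - 6) + (336 + 1040) = 4 + 1376 = 1380)
(4357 - 1242)/(q + U(b)) = (4357 - 1242)/(1380 + 16) = 3115/1396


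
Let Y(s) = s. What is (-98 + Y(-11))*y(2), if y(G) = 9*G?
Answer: -1962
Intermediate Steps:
(-98 + Y(-11))*y(2) = (-98 - 11)*(9*2) = -109*18 = -1962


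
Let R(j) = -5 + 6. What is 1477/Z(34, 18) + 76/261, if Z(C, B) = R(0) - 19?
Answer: -14227/174 ≈ -81.764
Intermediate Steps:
R(j) = 1
Z(C, B) = -18 (Z(C, B) = 1 - 19 = -18)
1477/Z(34, 18) + 76/261 = 1477/(-18) + 76/261 = 1477*(-1/18) + 76*(1/261) = -1477/18 + 76/261 = -14227/174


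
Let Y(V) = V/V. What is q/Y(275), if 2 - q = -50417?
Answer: 50419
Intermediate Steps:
q = 50419 (q = 2 - 1*(-50417) = 2 + 50417 = 50419)
Y(V) = 1
q/Y(275) = 50419/1 = 50419*1 = 50419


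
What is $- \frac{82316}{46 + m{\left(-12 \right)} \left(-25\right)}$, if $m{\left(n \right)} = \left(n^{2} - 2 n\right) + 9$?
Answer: $\frac{82316}{4379} \approx 18.798$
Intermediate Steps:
$m{\left(n \right)} = 9 + n^{2} - 2 n$
$- \frac{82316}{46 + m{\left(-12 \right)} \left(-25\right)} = - \frac{82316}{46 + \left(9 + \left(-12\right)^{2} - -24\right) \left(-25\right)} = - \frac{82316}{46 + \left(9 + 144 + 24\right) \left(-25\right)} = - \frac{82316}{46 + 177 \left(-25\right)} = - \frac{82316}{46 - 4425} = - \frac{82316}{-4379} = \left(-82316\right) \left(- \frac{1}{4379}\right) = \frac{82316}{4379}$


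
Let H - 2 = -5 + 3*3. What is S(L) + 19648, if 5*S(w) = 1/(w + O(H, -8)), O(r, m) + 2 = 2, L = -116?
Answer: 11395839/580 ≈ 19648.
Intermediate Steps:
H = 6 (H = 2 + (-5 + 3*3) = 2 + (-5 + 9) = 2 + 4 = 6)
O(r, m) = 0 (O(r, m) = -2 + 2 = 0)
S(w) = 1/(5*w) (S(w) = 1/(5*(w + 0)) = 1/(5*w))
S(L) + 19648 = (⅕)/(-116) + 19648 = (⅕)*(-1/116) + 19648 = -1/580 + 19648 = 11395839/580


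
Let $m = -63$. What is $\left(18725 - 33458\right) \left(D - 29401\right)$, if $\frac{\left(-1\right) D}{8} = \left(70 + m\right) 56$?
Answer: $479367621$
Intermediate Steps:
$D = -3136$ ($D = - 8 \left(70 - 63\right) 56 = - 8 \cdot 7 \cdot 56 = \left(-8\right) 392 = -3136$)
$\left(18725 - 33458\right) \left(D - 29401\right) = \left(18725 - 33458\right) \left(-3136 - 29401\right) = \left(-14733\right) \left(-32537\right) = 479367621$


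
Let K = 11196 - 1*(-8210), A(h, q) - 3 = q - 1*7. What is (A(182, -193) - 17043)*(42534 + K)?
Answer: -1067845600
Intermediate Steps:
A(h, q) = -4 + q (A(h, q) = 3 + (q - 1*7) = 3 + (q - 7) = 3 + (-7 + q) = -4 + q)
K = 19406 (K = 11196 + 8210 = 19406)
(A(182, -193) - 17043)*(42534 + K) = ((-4 - 193) - 17043)*(42534 + 19406) = (-197 - 17043)*61940 = -17240*61940 = -1067845600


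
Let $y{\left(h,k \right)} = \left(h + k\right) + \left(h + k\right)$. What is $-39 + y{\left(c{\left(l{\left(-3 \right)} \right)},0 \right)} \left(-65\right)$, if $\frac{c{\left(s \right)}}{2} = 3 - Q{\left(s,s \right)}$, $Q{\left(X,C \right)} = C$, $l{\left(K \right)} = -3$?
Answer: $-1599$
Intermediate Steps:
$c{\left(s \right)} = 6 - 2 s$ ($c{\left(s \right)} = 2 \left(3 - s\right) = 6 - 2 s$)
$y{\left(h,k \right)} = 2 h + 2 k$
$-39 + y{\left(c{\left(l{\left(-3 \right)} \right)},0 \right)} \left(-65\right) = -39 + \left(2 \left(6 - -6\right) + 2 \cdot 0\right) \left(-65\right) = -39 + \left(2 \left(6 + 6\right) + 0\right) \left(-65\right) = -39 + \left(2 \cdot 12 + 0\right) \left(-65\right) = -39 + \left(24 + 0\right) \left(-65\right) = -39 + 24 \left(-65\right) = -39 - 1560 = -1599$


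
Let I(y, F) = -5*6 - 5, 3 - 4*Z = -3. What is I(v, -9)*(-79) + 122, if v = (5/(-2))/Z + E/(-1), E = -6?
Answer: 2887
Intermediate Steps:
Z = 3/2 (Z = ¾ - ¼*(-3) = ¾ + ¾ = 3/2 ≈ 1.5000)
v = 13/3 (v = (5/(-2))/(3/2) - 6/(-1) = (5*(-½))*(⅔) - 6*(-1) = -5/2*⅔ + 6 = -5/3 + 6 = 13/3 ≈ 4.3333)
I(y, F) = -35 (I(y, F) = -30 - 5 = -35)
I(v, -9)*(-79) + 122 = -35*(-79) + 122 = 2765 + 122 = 2887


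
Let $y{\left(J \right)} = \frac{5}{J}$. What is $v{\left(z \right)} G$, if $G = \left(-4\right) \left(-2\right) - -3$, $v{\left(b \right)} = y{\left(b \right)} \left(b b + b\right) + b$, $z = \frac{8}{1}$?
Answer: $583$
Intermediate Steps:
$z = 8$ ($z = 8 \cdot 1 = 8$)
$v{\left(b \right)} = b + \frac{5 \left(b + b^{2}\right)}{b}$ ($v{\left(b \right)} = \frac{5}{b} \left(b b + b\right) + b = \frac{5}{b} \left(b^{2} + b\right) + b = \frac{5}{b} \left(b + b^{2}\right) + b = \frac{5 \left(b + b^{2}\right)}{b} + b = b + \frac{5 \left(b + b^{2}\right)}{b}$)
$G = 11$ ($G = 8 + 3 = 11$)
$v{\left(z \right)} G = \left(5 + 6 \cdot 8\right) 11 = \left(5 + 48\right) 11 = 53 \cdot 11 = 583$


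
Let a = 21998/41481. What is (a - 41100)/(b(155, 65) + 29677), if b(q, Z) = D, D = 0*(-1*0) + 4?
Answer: -1704847102/1231197561 ≈ -1.3847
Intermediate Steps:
D = 4 (D = 0*0 + 4 = 0 + 4 = 4)
b(q, Z) = 4
a = 21998/41481 (a = 21998*(1/41481) = 21998/41481 ≈ 0.53032)
(a - 41100)/(b(155, 65) + 29677) = (21998/41481 - 41100)/(4 + 29677) = -1704847102/41481/29681 = -1704847102/41481*1/29681 = -1704847102/1231197561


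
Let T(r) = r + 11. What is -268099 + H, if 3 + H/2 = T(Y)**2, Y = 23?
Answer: -265793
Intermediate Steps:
T(r) = 11 + r
H = 2306 (H = -6 + 2*(11 + 23)**2 = -6 + 2*34**2 = -6 + 2*1156 = -6 + 2312 = 2306)
-268099 + H = -268099 + 2306 = -265793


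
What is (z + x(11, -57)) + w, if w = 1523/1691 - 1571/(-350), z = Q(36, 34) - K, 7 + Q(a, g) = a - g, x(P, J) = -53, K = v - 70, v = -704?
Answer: 426954211/591850 ≈ 721.39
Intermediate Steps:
K = -774 (K = -704 - 70 = -774)
Q(a, g) = -7 + a - g (Q(a, g) = -7 + (a - g) = -7 + a - g)
z = 769 (z = (-7 + 36 - 1*34) - 1*(-774) = (-7 + 36 - 34) + 774 = -5 + 774 = 769)
w = 3189611/591850 (w = 1523*(1/1691) - 1571*(-1/350) = 1523/1691 + 1571/350 = 3189611/591850 ≈ 5.3892)
(z + x(11, -57)) + w = (769 - 53) + 3189611/591850 = 716 + 3189611/591850 = 426954211/591850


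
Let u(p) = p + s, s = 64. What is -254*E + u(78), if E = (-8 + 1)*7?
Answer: 12588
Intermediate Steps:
E = -49 (E = -7*7 = -49)
u(p) = 64 + p (u(p) = p + 64 = 64 + p)
-254*E + u(78) = -254*(-49) + (64 + 78) = 12446 + 142 = 12588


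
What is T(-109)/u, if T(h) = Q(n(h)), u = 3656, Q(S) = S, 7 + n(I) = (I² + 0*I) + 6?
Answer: 1485/457 ≈ 3.2495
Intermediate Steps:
n(I) = -1 + I² (n(I) = -7 + ((I² + 0*I) + 6) = -7 + ((I² + 0) + 6) = -7 + (I² + 6) = -7 + (6 + I²) = -1 + I²)
T(h) = -1 + h²
T(-109)/u = (-1 + (-109)²)/3656 = (-1 + 11881)*(1/3656) = 11880*(1/3656) = 1485/457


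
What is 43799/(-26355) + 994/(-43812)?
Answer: -46312349/27492030 ≈ -1.6846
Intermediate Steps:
43799/(-26355) + 994/(-43812) = 43799*(-1/26355) + 994*(-1/43812) = -6257/3765 - 497/21906 = -46312349/27492030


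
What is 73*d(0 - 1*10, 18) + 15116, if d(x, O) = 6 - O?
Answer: 14240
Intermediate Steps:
73*d(0 - 1*10, 18) + 15116 = 73*(6 - 1*18) + 15116 = 73*(6 - 18) + 15116 = 73*(-12) + 15116 = -876 + 15116 = 14240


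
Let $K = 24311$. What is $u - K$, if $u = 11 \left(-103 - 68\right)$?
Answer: $-26192$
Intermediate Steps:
$u = -1881$ ($u = 11 \left(-171\right) = -1881$)
$u - K = -1881 - 24311 = -26192$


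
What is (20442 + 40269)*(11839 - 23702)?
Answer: -720214593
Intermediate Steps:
(20442 + 40269)*(11839 - 23702) = 60711*(-11863) = -720214593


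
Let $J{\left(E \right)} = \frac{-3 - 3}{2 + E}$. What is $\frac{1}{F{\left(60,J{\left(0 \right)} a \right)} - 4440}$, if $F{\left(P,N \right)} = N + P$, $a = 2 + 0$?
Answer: $- \frac{1}{4386} \approx -0.000228$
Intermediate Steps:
$J{\left(E \right)} = - \frac{6}{2 + E}$
$a = 2$
$\frac{1}{F{\left(60,J{\left(0 \right)} a \right)} - 4440} = \frac{1}{\left(- \frac{6}{2 + 0} \cdot 2 + 60\right) - 4440} = \frac{1}{\left(- \frac{6}{2} \cdot 2 + 60\right) - 4440} = \frac{1}{\left(\left(-6\right) \frac{1}{2} \cdot 2 + 60\right) - 4440} = \frac{1}{\left(\left(-3\right) 2 + 60\right) - 4440} = \frac{1}{\left(-6 + 60\right) - 4440} = \frac{1}{54 - 4440} = \frac{1}{-4386} = - \frac{1}{4386}$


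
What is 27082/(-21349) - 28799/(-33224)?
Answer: -284942517/709299176 ≈ -0.40172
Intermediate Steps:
27082/(-21349) - 28799/(-33224) = 27082*(-1/21349) - 28799*(-1/33224) = -27082/21349 + 28799/33224 = -284942517/709299176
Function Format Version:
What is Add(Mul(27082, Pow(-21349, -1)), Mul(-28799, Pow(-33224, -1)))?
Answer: Rational(-284942517, 709299176) ≈ -0.40172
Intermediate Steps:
Add(Mul(27082, Pow(-21349, -1)), Mul(-28799, Pow(-33224, -1))) = Add(Mul(27082, Rational(-1, 21349)), Mul(-28799, Rational(-1, 33224))) = Add(Rational(-27082, 21349), Rational(28799, 33224)) = Rational(-284942517, 709299176)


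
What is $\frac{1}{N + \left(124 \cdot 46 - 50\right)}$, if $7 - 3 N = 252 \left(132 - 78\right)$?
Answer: $\frac{3}{3361} \approx 0.00089259$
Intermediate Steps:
$N = - \frac{13601}{3}$ ($N = \frac{7}{3} - \frac{252 \left(132 - 78\right)}{3} = \frac{7}{3} - \frac{252 \cdot 54}{3} = \frac{7}{3} - 4536 = - \frac{13601}{3} \approx -4533.7$)
$\frac{1}{N + \left(124 \cdot 46 - 50\right)} = \frac{1}{- \frac{13601}{3} + \left(124 \cdot 46 - 50\right)} = \frac{1}{- \frac{13601}{3} + \left(5704 - 50\right)} = \frac{1}{- \frac{13601}{3} + 5654} = \frac{1}{\frac{3361}{3}} = \frac{3}{3361}$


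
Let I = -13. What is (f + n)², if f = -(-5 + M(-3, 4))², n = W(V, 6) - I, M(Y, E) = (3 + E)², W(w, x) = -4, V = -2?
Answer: 3713329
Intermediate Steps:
n = 9 (n = -4 - 1*(-13) = -4 + 13 = 9)
f = -1936 (f = -(-5 + (3 + 4)²)² = -(-5 + 7²)² = -(-5 + 49)² = -1*44² = -1*1936 = -1936)
(f + n)² = (-1936 + 9)² = (-1927)² = 3713329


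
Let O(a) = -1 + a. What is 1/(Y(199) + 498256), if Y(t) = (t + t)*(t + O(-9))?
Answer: 1/573478 ≈ 1.7437e-6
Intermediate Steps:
Y(t) = 2*t*(-10 + t) (Y(t) = (t + t)*(t + (-1 - 9)) = (2*t)*(t - 10) = (2*t)*(-10 + t) = 2*t*(-10 + t))
1/(Y(199) + 498256) = 1/(2*199*(-10 + 199) + 498256) = 1/(2*199*189 + 498256) = 1/(75222 + 498256) = 1/573478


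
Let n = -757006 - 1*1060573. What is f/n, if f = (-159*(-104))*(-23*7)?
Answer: 2662296/1817579 ≈ 1.4647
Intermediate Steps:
n = -1817579 (n = -757006 - 1060573 = -1817579)
f = -2662296 (f = 16536*(-161) = -2662296)
f/n = -2662296/(-1817579) = -2662296*(-1/1817579) = 2662296/1817579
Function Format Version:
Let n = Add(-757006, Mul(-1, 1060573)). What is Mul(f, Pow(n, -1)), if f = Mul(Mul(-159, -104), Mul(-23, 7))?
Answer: Rational(2662296, 1817579) ≈ 1.4647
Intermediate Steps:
n = -1817579 (n = Add(-757006, -1060573) = -1817579)
f = -2662296 (f = Mul(16536, -161) = -2662296)
Mul(f, Pow(n, -1)) = Mul(-2662296, Pow(-1817579, -1)) = Mul(-2662296, Rational(-1, 1817579)) = Rational(2662296, 1817579)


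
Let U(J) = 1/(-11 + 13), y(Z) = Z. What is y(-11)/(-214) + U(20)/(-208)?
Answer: 2181/44512 ≈ 0.048998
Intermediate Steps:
U(J) = ½ (U(J) = 1/2 = ½)
y(-11)/(-214) + U(20)/(-208) = -11/(-214) + (½)/(-208) = -11*(-1/214) + (½)*(-1/208) = 11/214 - 1/416 = 2181/44512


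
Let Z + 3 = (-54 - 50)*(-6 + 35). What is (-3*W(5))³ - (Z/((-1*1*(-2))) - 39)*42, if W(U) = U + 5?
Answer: 38037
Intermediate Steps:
W(U) = 5 + U
Z = -3019 (Z = -3 + (-54 - 50)*(-6 + 35) = -3 - 104*29 = -3 - 3016 = -3019)
(-3*W(5))³ - (Z/((-1*1*(-2))) - 39)*42 = (-3*(5 + 5))³ - (-3019/(-1*1*(-2)) - 39)*42 = (-3*10)³ - (-3019/((-1*(-2))) - 39)*42 = (-30)³ - (-3019/2 - 39)*42 = -27000 - (-3019*½ - 39)*42 = -27000 - (-3019/2 - 39)*42 = -27000 - (-3097)*42/2 = -27000 - 1*(-65037) = -27000 + 65037 = 38037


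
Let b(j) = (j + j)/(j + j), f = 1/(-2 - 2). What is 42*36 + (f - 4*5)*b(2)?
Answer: 5967/4 ≈ 1491.8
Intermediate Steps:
f = -1/4 (f = 1/(-4) = -1/4 ≈ -0.25000)
b(j) = 1 (b(j) = (2*j)/((2*j)) = (2*j)*(1/(2*j)) = 1)
42*36 + (f - 4*5)*b(2) = 42*36 + (-1/4 - 4*5)*1 = 1512 + (-1/4 - 20)*1 = 1512 - 81/4*1 = 1512 - 81/4 = 5967/4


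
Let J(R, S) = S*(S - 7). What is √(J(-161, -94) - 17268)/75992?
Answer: 13*I*√46/75992 ≈ 0.0011603*I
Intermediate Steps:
J(R, S) = S*(-7 + S)
√(J(-161, -94) - 17268)/75992 = √(-94*(-7 - 94) - 17268)/75992 = √(-94*(-101) - 17268)*(1/75992) = √(9494 - 17268)*(1/75992) = √(-7774)*(1/75992) = (13*I*√46)*(1/75992) = 13*I*√46/75992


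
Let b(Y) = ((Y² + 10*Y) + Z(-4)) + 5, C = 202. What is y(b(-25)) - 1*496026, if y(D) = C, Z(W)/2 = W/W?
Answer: -495824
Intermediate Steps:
Z(W) = 2 (Z(W) = 2*(W/W) = 2*1 = 2)
b(Y) = 7 + Y² + 10*Y (b(Y) = ((Y² + 10*Y) + 2) + 5 = (2 + Y² + 10*Y) + 5 = 7 + Y² + 10*Y)
y(D) = 202
y(b(-25)) - 1*496026 = 202 - 1*496026 = 202 - 496026 = -495824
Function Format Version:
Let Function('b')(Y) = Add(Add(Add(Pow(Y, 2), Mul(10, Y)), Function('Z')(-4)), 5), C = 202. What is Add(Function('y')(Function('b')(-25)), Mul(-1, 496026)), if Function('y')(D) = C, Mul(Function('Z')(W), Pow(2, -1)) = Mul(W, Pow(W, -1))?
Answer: -495824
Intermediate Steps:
Function('Z')(W) = 2 (Function('Z')(W) = Mul(2, Mul(W, Pow(W, -1))) = Mul(2, 1) = 2)
Function('b')(Y) = Add(7, Pow(Y, 2), Mul(10, Y)) (Function('b')(Y) = Add(Add(Add(Pow(Y, 2), Mul(10, Y)), 2), 5) = Add(Add(2, Pow(Y, 2), Mul(10, Y)), 5) = Add(7, Pow(Y, 2), Mul(10, Y)))
Function('y')(D) = 202
Add(Function('y')(Function('b')(-25)), Mul(-1, 496026)) = Add(202, Mul(-1, 496026)) = Add(202, -496026) = -495824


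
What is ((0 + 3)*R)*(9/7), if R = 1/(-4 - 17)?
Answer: -9/49 ≈ -0.18367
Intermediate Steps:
R = -1/21 (R = 1/(-21) = -1/21 ≈ -0.047619)
((0 + 3)*R)*(9/7) = ((0 + 3)*(-1/21))*(9/7) = (3*(-1/21))*(9*(⅐)) = -⅐*9/7 = -9/49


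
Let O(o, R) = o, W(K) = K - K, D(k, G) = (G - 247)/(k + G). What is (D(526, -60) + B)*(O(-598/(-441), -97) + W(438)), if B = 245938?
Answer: 3807492611/11417 ≈ 3.3349e+5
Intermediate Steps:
D(k, G) = (-247 + G)/(G + k)
W(K) = 0
(D(526, -60) + B)*(O(-598/(-441), -97) + W(438)) = ((-247 - 60)/(-60 + 526) + 245938)*(-598/(-441) + 0) = (-307/466 + 245938)*(-598*(-1/441) + 0) = ((1/466)*(-307) + 245938)*(598/441 + 0) = (-307/466 + 245938)*(598/441) = (114606801/466)*(598/441) = 3807492611/11417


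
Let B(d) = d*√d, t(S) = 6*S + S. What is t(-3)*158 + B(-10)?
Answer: -3318 - 10*I*√10 ≈ -3318.0 - 31.623*I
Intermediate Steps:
t(S) = 7*S
B(d) = d^(3/2)
t(-3)*158 + B(-10) = (7*(-3))*158 + (-10)^(3/2) = -21*158 - 10*I*√10 = -3318 - 10*I*√10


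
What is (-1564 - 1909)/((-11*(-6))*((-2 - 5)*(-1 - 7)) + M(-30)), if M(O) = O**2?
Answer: -3473/4596 ≈ -0.75566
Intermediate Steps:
(-1564 - 1909)/((-11*(-6))*((-2 - 5)*(-1 - 7)) + M(-30)) = (-1564 - 1909)/((-11*(-6))*((-2 - 5)*(-1 - 7)) + (-30)**2) = -3473/(66*(-7*(-8)) + 900) = -3473/(66*56 + 900) = -3473/(3696 + 900) = -3473/4596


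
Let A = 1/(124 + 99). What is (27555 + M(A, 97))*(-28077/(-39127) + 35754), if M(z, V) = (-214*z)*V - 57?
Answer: 8549549313236160/8725321 ≈ 9.7986e+8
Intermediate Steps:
A = 1/223 ≈ 0.0044843
M(z, V) = -57 - 214*V*z (M(z, V) = -214*V*z - 57 = -57 - 214*V*z)
(27555 + M(A, 97))*(-28077/(-39127) + 35754) = (27555 + (-57 - 214*97*1/223))*(-28077/(-39127) + 35754) = (27555 + (-57 - 20758/223))*(-28077*(-1/39127) + 35754) = (27555 - 33469/223)*(28077/39127 + 35754) = (6111296/223)*(1398974835/39127) = 8549549313236160/8725321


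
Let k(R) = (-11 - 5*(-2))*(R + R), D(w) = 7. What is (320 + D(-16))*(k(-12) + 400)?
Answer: 138648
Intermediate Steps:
k(R) = -2*R (k(R) = (-11 + 10)*(2*R) = -2*R)
(320 + D(-16))*(k(-12) + 400) = (320 + 7)*(-2*(-12) + 400) = 327*(24 + 400) = 327*424 = 138648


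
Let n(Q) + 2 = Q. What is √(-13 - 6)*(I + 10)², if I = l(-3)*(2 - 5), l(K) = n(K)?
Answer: 625*I*√19 ≈ 2724.3*I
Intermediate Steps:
n(Q) = -2 + Q
l(K) = -2 + K
I = 15 (I = (-2 - 3)*(2 - 5) = -5*(-3) = 15)
√(-13 - 6)*(I + 10)² = √(-13 - 6)*(15 + 10)² = √(-19)*25² = (I*√19)*625 = 625*I*√19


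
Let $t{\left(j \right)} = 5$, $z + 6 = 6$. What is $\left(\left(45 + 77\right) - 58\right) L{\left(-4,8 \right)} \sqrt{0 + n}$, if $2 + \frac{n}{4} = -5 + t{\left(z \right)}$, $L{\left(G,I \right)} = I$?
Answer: $1024 i \sqrt{2} \approx 1448.2 i$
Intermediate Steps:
$z = 0$ ($z = -6 + 6 = 0$)
$n = -8$ ($n = -8 + 4 \left(-5 + 5\right) = -8 + 4 \cdot 0 = -8 + 0 = -8$)
$\left(\left(45 + 77\right) - 58\right) L{\left(-4,8 \right)} \sqrt{0 + n} = \left(\left(45 + 77\right) - 58\right) 8 \sqrt{0 - 8} = \left(122 - 58\right) 8 \sqrt{-8} = 64 \cdot 8 \cdot 2 i \sqrt{2} = 64 \cdot 16 i \sqrt{2} = 1024 i \sqrt{2}$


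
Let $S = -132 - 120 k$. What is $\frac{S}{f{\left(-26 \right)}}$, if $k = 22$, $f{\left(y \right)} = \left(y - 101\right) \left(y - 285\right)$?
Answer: $- \frac{2772}{39497} \approx -0.070183$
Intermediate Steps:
$f{\left(y \right)} = \left(-285 + y\right) \left(-101 + y\right)$ ($f{\left(y \right)} = \left(-101 + y\right) \left(-285 + y\right) = \left(-285 + y\right) \left(-101 + y\right)$)
$S = -2772$ ($S = -132 - 2640 = -2772$)
$\frac{S}{f{\left(-26 \right)}} = - \frac{2772}{28785 + \left(-26\right)^{2} - -10036} = - \frac{2772}{28785 + 676 + 10036} = - \frac{2772}{39497}$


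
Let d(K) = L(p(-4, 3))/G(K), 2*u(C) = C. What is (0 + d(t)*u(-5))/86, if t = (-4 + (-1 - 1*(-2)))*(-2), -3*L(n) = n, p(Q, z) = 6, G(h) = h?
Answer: 5/516 ≈ 0.0096899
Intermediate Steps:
L(n) = -n/3
u(C) = C/2
t = 6 (t = (-4 + (-1 + 2))*(-2) = (-4 + 1)*(-2) = -3*(-2) = 6)
d(K) = -2/K (d(K) = (-1/3*6)/K = -2/K)
(0 + d(t)*u(-5))/86 = (0 + (-2/6)*((1/2)*(-5)))/86 = (0 - 2*1/6*(-5/2))*(1/86) = (0 - 1/3*(-5/2))*(1/86) = (0 + 5/6)*(1/86) = (5/6)*(1/86) = 5/516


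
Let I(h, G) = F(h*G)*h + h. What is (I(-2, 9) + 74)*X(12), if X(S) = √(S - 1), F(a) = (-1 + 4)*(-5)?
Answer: 102*√11 ≈ 338.30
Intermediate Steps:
F(a) = -15 (F(a) = 3*(-5) = -15)
X(S) = √(-1 + S)
I(h, G) = -14*h (I(h, G) = -15*h + h = -14*h)
(I(-2, 9) + 74)*X(12) = (-14*(-2) + 74)*√(-1 + 12) = (28 + 74)*√11 = 102*√11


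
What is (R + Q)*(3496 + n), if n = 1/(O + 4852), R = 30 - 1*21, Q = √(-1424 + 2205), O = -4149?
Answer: 22119201/703 + 2457689*√781/703 ≈ 1.2916e+5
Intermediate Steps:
Q = √781 ≈ 27.946
R = 9 (R = 30 - 21 = 9)
n = 1/703 (n = 1/(-4149 + 4852) = 1/703 ≈ 0.0014225)
(R + Q)*(3496 + n) = (9 + √781)*(3496 + 1/703) = (9 + √781)*(2457689/703) = 22119201/703 + 2457689*√781/703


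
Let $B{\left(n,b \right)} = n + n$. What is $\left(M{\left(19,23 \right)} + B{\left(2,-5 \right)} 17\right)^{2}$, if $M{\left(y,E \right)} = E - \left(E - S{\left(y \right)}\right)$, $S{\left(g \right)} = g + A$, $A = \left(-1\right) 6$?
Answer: $6561$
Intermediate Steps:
$A = -6$
$S{\left(g \right)} = -6 + g$ ($S{\left(g \right)} = g - 6 = -6 + g$)
$B{\left(n,b \right)} = 2 n$
$M{\left(y,E \right)} = -6 + y$ ($M{\left(y,E \right)} = E - \left(6 + E - y\right) = -6 + y$)
$\left(M{\left(19,23 \right)} + B{\left(2,-5 \right)} 17\right)^{2} = \left(\left(-6 + 19\right) + 2 \cdot 2 \cdot 17\right)^{2} = \left(13 + 4 \cdot 17\right)^{2} = \left(13 + 68\right)^{2} = 81^{2} = 6561$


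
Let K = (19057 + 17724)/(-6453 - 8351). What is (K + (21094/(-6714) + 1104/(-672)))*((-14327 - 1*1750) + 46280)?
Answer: -76377257512571/347879196 ≈ -2.1955e+5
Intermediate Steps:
K = -36781/14804 (K = 36781/(-14804) = 36781*(-1/14804) = -36781/14804 ≈ -2.4845)
(K + (21094/(-6714) + 1104/(-672)))*((-14327 - 1*1750) + 46280) = (-36781/14804 + (21094/(-6714) + 1104/(-672)))*((-14327 - 1*1750) + 46280) = (-36781/14804 + (21094*(-1/6714) + 1104*(-1/672)))*((-14327 - 1750) + 46280) = (-36781/14804 + (-10547/3357 - 23/14))*(-16077 + 46280) = (-36781/14804 - 224869/46998)*30203 = -2528797057/347879196*30203 = -76377257512571/347879196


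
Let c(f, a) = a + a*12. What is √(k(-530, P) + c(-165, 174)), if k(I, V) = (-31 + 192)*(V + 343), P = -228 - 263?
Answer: I*√21566 ≈ 146.85*I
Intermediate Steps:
P = -491
k(I, V) = 55223 + 161*V (k(I, V) = 161*(343 + V) = 55223 + 161*V)
c(f, a) = 13*a (c(f, a) = a + 12*a = 13*a)
√(k(-530, P) + c(-165, 174)) = √((55223 + 161*(-491)) + 13*174) = √((55223 - 79051) + 2262) = √(-23828 + 2262) = √(-21566) = I*√21566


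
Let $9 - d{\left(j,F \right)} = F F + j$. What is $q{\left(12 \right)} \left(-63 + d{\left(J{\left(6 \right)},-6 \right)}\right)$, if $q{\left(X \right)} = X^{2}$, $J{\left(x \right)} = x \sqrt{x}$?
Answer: $-12960 - 864 \sqrt{6} \approx -15076.0$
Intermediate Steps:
$J{\left(x \right)} = x^{\frac{3}{2}}$
$d{\left(j,F \right)} = 9 - j - F^{2}$ ($d{\left(j,F \right)} = 9 - \left(F F + j\right) = 9 - \left(F^{2} + j\right) = 9 - \left(j + F^{2}\right) = 9 - j - F^{2}$)
$q{\left(12 \right)} \left(-63 + d{\left(J{\left(6 \right)},-6 \right)}\right) = 12^{2} \left(-63 - \left(27 + 6^{\frac{3}{2}}\right)\right) = 144 \left(-63 - \left(27 + 6 \sqrt{6}\right)\right) = 144 \left(-90 - 6 \sqrt{6}\right) = -12960 - 864 \sqrt{6}$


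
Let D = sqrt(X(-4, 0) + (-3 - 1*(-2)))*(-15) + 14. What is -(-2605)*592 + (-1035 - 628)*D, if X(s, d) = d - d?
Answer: 1518878 + 24945*I ≈ 1.5189e+6 + 24945.0*I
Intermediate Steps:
X(s, d) = 0
D = 14 - 15*I (D = sqrt(0 + (-3 - 1*(-2)))*(-15) + 14 = sqrt(0 + (-3 + 2))*(-15) + 14 = sqrt(0 - 1)*(-15) + 14 = sqrt(-1)*(-15) + 14 = I*(-15) + 14 = -15*I + 14 = 14 - 15*I ≈ 14.0 - 15.0*I)
-(-2605)*592 + (-1035 - 628)*D = -(-2605)*592 + (-1035 - 628)*(14 - 15*I) = -1*(-1542160) - 1663*(14 - 15*I) = 1542160 + (-23282 + 24945*I) = 1518878 + 24945*I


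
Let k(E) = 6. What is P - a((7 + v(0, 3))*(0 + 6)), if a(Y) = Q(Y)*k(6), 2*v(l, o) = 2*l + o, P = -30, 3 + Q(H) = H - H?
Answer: -12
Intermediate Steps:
Q(H) = -3 (Q(H) = -3 + (H - H) = -3 + 0 = -3)
v(l, o) = l + o/2 (v(l, o) = (2*l + o)/2 = (o + 2*l)/2 = l + o/2)
a(Y) = -18 (a(Y) = -3*6 = -18)
P - a((7 + v(0, 3))*(0 + 6)) = -30 - 1*(-18) = -30 + 18 = -12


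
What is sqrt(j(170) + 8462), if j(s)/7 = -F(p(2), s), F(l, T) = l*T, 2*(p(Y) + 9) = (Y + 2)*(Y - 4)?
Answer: 2*sqrt(5983) ≈ 154.70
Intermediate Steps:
p(Y) = -9 + (-4 + Y)*(2 + Y)/2 (p(Y) = -9 + ((Y + 2)*(Y - 4))/2 = -9 + ((2 + Y)*(-4 + Y))/2 = -9 + ((-4 + Y)*(2 + Y))/2 = -9 + (-4 + Y)*(2 + Y)/2)
F(l, T) = T*l
j(s) = 91*s (j(s) = 7*(-s*(-13 + (1/2)*2**2 - 1*2)) = 7*(-s*(-13 + (1/2)*4 - 2)) = 7*(-s*(-13 + 2 - 2)) = 7*(-s*(-13)) = 7*(-(-13)*s) = 7*(13*s) = 91*s)
sqrt(j(170) + 8462) = sqrt(91*170 + 8462) = sqrt(15470 + 8462) = sqrt(23932) = 2*sqrt(5983)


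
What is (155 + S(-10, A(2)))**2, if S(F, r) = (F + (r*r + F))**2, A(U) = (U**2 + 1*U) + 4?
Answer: 42968025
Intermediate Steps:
A(U) = 4 + U + U**2 (A(U) = (U**2 + U) + 4 = (U + U**2) + 4 = 4 + U + U**2)
S(F, r) = (r**2 + 2*F)**2 (S(F, r) = (F + (r**2 + F))**2 = (F + (F + r**2))**2 = (r**2 + 2*F)**2)
(155 + S(-10, A(2)))**2 = (155 + ((4 + 2 + 2**2)**2 + 2*(-10))**2)**2 = (155 + ((4 + 2 + 4)**2 - 20)**2)**2 = (155 + (10**2 - 20)**2)**2 = (155 + (100 - 20)**2)**2 = (155 + 80**2)**2 = (155 + 6400)**2 = 6555**2 = 42968025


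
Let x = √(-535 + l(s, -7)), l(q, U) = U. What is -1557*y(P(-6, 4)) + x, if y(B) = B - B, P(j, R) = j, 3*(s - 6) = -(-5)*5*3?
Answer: I*√542 ≈ 23.281*I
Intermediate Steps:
s = 31 (s = 6 + (-(-5)*5*3)/3 = 6 + (-5*(-5)*3)/3 = 6 + (25*3)/3 = 6 + (⅓)*75 = 6 + 25 = 31)
y(B) = 0
x = I*√542 (x = √(-535 - 7) = √(-542) = I*√542 ≈ 23.281*I)
-1557*y(P(-6, 4)) + x = -1557*0 + I*√542 = 0 + I*√542 = I*√542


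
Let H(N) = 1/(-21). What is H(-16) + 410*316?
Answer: 2720759/21 ≈ 1.2956e+5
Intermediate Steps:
H(N) = -1/21
H(-16) + 410*316 = -1/21 + 410*316 = -1/21 + 129560 = 2720759/21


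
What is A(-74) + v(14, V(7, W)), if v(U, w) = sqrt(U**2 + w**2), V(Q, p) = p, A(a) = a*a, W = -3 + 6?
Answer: 5476 + sqrt(205) ≈ 5490.3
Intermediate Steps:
W = 3
A(a) = a**2
A(-74) + v(14, V(7, W)) = (-74)**2 + sqrt(14**2 + 3**2) = 5476 + sqrt(196 + 9) = 5476 + sqrt(205)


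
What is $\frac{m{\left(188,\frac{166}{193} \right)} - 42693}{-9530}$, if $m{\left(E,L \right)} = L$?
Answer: $\frac{8239583}{1839290} \approx 4.4798$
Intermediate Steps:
$\frac{m{\left(188,\frac{166}{193} \right)} - 42693}{-9530} = \frac{\frac{166}{193} - 42693}{-9530} = \left(166 \cdot \frac{1}{193} - 42693\right) \left(- \frac{1}{9530}\right) = \left(\frac{166}{193} - 42693\right) \left(- \frac{1}{9530}\right) = \left(- \frac{8239583}{193}\right) \left(- \frac{1}{9530}\right) = \frac{8239583}{1839290}$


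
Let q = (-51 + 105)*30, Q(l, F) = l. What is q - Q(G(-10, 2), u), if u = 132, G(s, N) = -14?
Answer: 1634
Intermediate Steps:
q = 1620 (q = 54*30 = 1620)
q - Q(G(-10, 2), u) = 1620 - 1*(-14) = 1620 + 14 = 1634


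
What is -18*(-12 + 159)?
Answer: -2646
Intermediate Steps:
-18*(-12 + 159) = -18*147 = -2646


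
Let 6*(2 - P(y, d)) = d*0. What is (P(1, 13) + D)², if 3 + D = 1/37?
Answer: 1296/1369 ≈ 0.94668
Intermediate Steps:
P(y, d) = 2 (P(y, d) = 2 - d*0/6 = 2 - ⅙*0 = 2 + 0 = 2)
D = -110/37 (D = -3 + 1/37 = -110/37 ≈ -2.9730)
(P(1, 13) + D)² = (2 - 110/37)² = (-36/37)² = 1296/1369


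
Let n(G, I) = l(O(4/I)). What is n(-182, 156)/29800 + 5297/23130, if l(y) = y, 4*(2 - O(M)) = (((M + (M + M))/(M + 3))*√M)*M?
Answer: 7894843/34463700 - √39/7131259200 ≈ 0.22908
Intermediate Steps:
O(M) = 2 - 3*M^(5/2)/(4*(3 + M)) (O(M) = 2 - ((M + (M + M))/(M + 3))*√M*M/4 = 2 - ((M + 2*M)/(3 + M))*√M*M/4 = 2 - ((3*M)/(3 + M))*√M*M/4 = 2 - (3*M/(3 + M))*√M*M/4 = 2 - 3*M^(3/2)/(3 + M)*M/4 = 2 - 3*M^(5/2)/(4*(3 + M)))
n(G, I) = (24 - 96*(1/I)^(5/2) + 32/I)/(4*(3 + 4/I)) (n(G, I) = (24 - 3*32*(1/I)^(5/2) + 8*(4/I))/(4*(3 + 4/I)) = (24 - 96*(1/I)^(5/2) + 32/I)/(4*(3 + 4/I)))
n(-182, 156)/29800 + 5297/23130 = (2*(4 + 3*156*(1 - 4*√39/1898208))/(4 + 3*156))/29800 + 5297/23130 = (2*(4 + 3*156*(1 - √39/474552))/(4 + 468))*(1/29800) + 5297*(1/23130) = (2*(4 + 3*156*(1 - √39/474552))/472)*(1/29800) + 5297/23130 = (2*(1/472)*(4 + 3*156*(1 - √39/474552)))*(1/29800) + 5297/23130 = (2*(1/472)*(4 + (468 - √39/1014)))*(1/29800) + 5297/23130 = (2*(1/472)*(472 - √39/1014))*(1/29800) + 5297/23130 = (2 - √39/239304)*(1/29800) + 5297/23130 = (1/14900 - √39/7131259200) + 5297/23130 = 7894843/34463700 - √39/7131259200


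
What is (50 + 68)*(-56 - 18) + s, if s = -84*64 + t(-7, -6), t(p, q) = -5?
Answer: -14113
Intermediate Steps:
s = -5381 (s = -84*64 - 5 = -5376 - 5 = -5381)
(50 + 68)*(-56 - 18) + s = (50 + 68)*(-56 - 18) - 5381 = 118*(-74) - 5381 = -8732 - 5381 = -14113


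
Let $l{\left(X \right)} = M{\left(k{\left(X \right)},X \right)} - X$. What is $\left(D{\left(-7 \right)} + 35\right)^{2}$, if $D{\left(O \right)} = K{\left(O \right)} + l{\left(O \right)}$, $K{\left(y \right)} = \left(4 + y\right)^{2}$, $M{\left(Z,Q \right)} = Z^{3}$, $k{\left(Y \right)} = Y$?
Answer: $85264$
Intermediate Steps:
$l{\left(X \right)} = X^{3} - X$
$D{\left(O \right)} = O^{3} + \left(4 + O\right)^{2} - O$ ($D{\left(O \right)} = \left(4 + O\right)^{2} + \left(O^{3} - O\right) = O^{3} + \left(4 + O\right)^{2} - O$)
$\left(D{\left(-7 \right)} + 35\right)^{2} = \left(\left(\left(-7\right)^{3} + \left(4 - 7\right)^{2} - -7\right) + 35\right)^{2} = \left(\left(-343 + \left(-3\right)^{2} + 7\right) + 35\right)^{2} = \left(\left(-343 + 9 + 7\right) + 35\right)^{2} = \left(-327 + 35\right)^{2} = \left(-292\right)^{2} = 85264$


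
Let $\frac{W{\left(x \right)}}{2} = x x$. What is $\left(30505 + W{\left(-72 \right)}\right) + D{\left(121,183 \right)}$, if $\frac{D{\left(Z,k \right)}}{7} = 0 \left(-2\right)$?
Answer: $40873$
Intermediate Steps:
$W{\left(x \right)} = 2 x^{2}$ ($W{\left(x \right)} = 2 x x = 2 x^{2}$)
$D{\left(Z,k \right)} = 0$ ($D{\left(Z,k \right)} = 7 \cdot 0 \left(-2\right) = 7 \cdot 0 = 0$)
$\left(30505 + W{\left(-72 \right)}\right) + D{\left(121,183 \right)} = \left(30505 + 2 \left(-72\right)^{2}\right) + 0 = \left(30505 + 2 \cdot 5184\right) + 0 = \left(30505 + 10368\right) + 0 = 40873 + 0 = 40873$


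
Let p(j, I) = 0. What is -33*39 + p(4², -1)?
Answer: -1287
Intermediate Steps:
-33*39 + p(4², -1) = -33*39 + 0 = -1287 + 0 = -1287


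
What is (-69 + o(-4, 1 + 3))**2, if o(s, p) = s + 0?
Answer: 5329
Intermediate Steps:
o(s, p) = s
(-69 + o(-4, 1 + 3))**2 = (-69 - 4)**2 = (-73)**2 = 5329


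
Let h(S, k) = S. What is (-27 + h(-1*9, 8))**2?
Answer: 1296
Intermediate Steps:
(-27 + h(-1*9, 8))**2 = (-27 - 1*9)**2 = (-27 - 9)**2 = (-36)**2 = 1296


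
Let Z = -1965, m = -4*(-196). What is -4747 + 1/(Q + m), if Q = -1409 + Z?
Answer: -12294731/2590 ≈ -4747.0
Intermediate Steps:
m = 784
Q = -3374 (Q = -1409 - 1965 = -3374)
-4747 + 1/(Q + m) = -4747 + 1/(-3374 + 784) = -4747 + 1/(-2590) = -4747 - 1/2590 = -12294731/2590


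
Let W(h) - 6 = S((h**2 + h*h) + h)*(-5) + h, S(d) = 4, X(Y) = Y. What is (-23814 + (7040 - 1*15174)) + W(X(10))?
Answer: -31952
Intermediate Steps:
W(h) = -14 + h (W(h) = 6 + (4*(-5) + h) = 6 + (-20 + h) = -14 + h)
(-23814 + (7040 - 1*15174)) + W(X(10)) = (-23814 + (7040 - 1*15174)) + (-14 + 10) = (-23814 + (7040 - 15174)) - 4 = (-23814 - 8134) - 4 = -31948 - 4 = -31952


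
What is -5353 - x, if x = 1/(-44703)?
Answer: -239295158/44703 ≈ -5353.0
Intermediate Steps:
x = -1/44703 ≈ -2.2370e-5
-5353 - x = -5353 - 1*(-1/44703) = -5353 + 1/44703 = -239295158/44703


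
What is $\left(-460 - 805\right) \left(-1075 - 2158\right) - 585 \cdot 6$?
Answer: $4086235$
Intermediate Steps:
$\left(-460 - 805\right) \left(-1075 - 2158\right) - 585 \cdot 6 = \left(-1265\right) \left(-3233\right) - 3510 = 4089745 - 3510 = 4086235$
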